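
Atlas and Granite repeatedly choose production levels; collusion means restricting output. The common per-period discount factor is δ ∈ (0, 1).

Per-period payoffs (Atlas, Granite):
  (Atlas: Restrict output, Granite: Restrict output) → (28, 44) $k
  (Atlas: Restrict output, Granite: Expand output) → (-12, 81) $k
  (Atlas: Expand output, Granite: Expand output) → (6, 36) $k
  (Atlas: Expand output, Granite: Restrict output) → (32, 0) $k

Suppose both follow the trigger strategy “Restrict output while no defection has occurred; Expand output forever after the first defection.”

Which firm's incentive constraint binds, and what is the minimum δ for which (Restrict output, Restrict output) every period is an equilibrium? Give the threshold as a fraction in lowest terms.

Granite; δ ≥ 37/45

Atlas's threshold: (32−28)/(32−6) = 2/13.
Granite's threshold: (81−44)/(81−36) = 37/45.
2/13 < 37/45, so Granite binds and δ* = 37/45.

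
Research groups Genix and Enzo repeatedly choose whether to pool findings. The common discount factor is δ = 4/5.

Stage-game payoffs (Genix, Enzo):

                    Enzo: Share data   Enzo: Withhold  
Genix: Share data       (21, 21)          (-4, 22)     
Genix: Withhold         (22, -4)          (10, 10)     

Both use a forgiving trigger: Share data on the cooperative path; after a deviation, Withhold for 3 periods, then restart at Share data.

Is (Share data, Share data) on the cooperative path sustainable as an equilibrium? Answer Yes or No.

Yes

A one-shot deviation gives 22 now, then 10 for 3 periods, then back to 21.
Gain from deviating: (22−21) today; loss: (21−10) in each of the next 3 periods.
No-deviation condition: (21−10)(δ+…+δ^3) ≥ 22−21, i.e. δ+…+δ^3 ≥ 1/11.
At δ = 4/5: δ+…+δ^3 = 1.9520 ≥ 0.0909.
So cooperation is sustainable.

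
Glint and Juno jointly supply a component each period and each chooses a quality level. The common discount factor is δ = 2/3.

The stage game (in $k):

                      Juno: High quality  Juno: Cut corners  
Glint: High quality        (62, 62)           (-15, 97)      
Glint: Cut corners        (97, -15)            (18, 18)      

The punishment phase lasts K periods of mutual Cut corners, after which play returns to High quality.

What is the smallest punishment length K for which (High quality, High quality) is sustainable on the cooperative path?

2

Need Σ_{k=1}^{K} δ^k ≥ (97−62)/(62−18) = 0.7955 at δ = 2/3.
At K = 1 the sum is 0.6667 < 0.7955; at K = 2 it is 1.1111 ≥ 0.7955.
So the minimum punishment length is K = 2.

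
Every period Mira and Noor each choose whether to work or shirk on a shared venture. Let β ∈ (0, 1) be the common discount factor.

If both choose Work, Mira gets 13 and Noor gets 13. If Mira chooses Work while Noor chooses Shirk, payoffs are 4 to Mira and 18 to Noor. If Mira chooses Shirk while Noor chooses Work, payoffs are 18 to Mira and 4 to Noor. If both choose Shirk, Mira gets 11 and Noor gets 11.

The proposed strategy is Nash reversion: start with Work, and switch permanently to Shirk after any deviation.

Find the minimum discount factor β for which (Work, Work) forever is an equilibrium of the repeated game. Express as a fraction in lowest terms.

Cooperation forever yields 13 each period: 13/(1−β).
Deviating yields 18 once, then 11 forever: 18 + 11β/(1−β).
No profitable deviation requires 13/(1−β) ≥ 18 + 11β/(1−β).
Multiplying by (1−β): 13 ≥ 18(1−β) + 11β = 18 − 7β.
So 7β ≥ 5, i.e. β ≥ 5/7.

5/7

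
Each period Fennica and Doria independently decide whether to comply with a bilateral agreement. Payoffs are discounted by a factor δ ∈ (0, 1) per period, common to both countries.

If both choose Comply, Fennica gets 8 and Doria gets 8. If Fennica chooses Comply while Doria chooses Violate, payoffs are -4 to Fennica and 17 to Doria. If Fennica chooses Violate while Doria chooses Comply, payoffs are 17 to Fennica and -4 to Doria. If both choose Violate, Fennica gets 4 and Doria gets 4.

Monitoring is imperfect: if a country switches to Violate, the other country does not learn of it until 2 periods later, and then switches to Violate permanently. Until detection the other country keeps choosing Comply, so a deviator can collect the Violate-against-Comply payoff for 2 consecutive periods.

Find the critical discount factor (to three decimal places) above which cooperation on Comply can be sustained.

The best deviation is to choose Violate for all 2 undetected periods, earning 17 each, then 4 forever once detected.
Deviation value: 17(1−δ^2)/(1−δ) + 4δ^2/(1−δ); cooperation value: 8/(1−δ).
IC: 8 ≥ 17(1−δ^2) + 4δ^2 = 17 − 13δ^2.
So δ^2 ≥ 9/13, giving δ ≥ (9/13)^(1/2) ≈ 0.832.

0.832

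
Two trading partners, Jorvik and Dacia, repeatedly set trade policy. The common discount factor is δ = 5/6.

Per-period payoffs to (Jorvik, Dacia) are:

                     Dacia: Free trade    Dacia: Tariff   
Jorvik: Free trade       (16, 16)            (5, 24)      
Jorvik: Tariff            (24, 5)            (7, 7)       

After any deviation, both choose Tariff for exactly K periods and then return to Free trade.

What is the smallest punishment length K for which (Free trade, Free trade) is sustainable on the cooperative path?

2

No profitable deviation requires (16−7)(δ+…+δ^K) ≥ 24−16, i.e. δ+…+δ^K ≥ 8/9 ≈ 0.8889.
With δ = 5/6, the partial sums are K=1: 0.8333, K=2: 1.5278.
K = 2 is the first length at which the sum reaches 0.8889.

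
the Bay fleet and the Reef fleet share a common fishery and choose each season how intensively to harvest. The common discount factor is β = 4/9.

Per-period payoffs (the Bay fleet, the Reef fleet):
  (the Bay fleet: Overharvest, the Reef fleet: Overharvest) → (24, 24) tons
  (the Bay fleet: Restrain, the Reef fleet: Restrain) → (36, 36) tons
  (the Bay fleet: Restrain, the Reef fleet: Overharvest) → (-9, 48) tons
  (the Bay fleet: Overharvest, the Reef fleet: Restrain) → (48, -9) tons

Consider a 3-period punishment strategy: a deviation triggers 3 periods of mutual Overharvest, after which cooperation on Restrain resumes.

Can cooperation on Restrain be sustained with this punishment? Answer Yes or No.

No

IC: β+…+β^3 ≥ (48−36)/(36−24) = 1.
At β = 4/9: partial sum = 0.7298 < 1.0000. Cooperation not sustainable.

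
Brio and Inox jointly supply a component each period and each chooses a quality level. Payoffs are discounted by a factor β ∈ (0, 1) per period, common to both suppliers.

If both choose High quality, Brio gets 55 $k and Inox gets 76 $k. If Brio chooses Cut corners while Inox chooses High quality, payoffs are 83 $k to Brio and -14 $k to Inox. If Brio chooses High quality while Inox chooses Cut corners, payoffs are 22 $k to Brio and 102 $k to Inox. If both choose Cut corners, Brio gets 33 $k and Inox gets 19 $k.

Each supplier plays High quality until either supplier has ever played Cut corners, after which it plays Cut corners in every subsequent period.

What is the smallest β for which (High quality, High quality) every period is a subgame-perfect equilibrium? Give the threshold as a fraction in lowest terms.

14/25

For Brio: deviation gain 83−55 = 28, per-period punishment loss 55−33 = 22. IC gives β ≥ 28/50 = 14/25.
For Inox: gain 26, loss 57 per period, so β ≥ 26/83.
The tighter constraint is Brio's, so cooperation needs β ≥ 14/25.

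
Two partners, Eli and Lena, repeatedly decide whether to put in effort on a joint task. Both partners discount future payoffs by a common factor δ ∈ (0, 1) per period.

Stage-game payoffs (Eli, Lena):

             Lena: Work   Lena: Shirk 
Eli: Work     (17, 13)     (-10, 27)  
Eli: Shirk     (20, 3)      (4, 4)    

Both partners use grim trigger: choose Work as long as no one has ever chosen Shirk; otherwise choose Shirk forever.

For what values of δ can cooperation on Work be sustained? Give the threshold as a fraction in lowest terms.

For Eli: deviation gain 20−17 = 3, per-period punishment loss 17−4 = 13. IC gives δ ≥ 3/16.
For Lena: gain 14, loss 9 per period, so δ ≥ 14/23.
The tighter constraint is Lena's, so cooperation needs δ ≥ 14/23.

14/23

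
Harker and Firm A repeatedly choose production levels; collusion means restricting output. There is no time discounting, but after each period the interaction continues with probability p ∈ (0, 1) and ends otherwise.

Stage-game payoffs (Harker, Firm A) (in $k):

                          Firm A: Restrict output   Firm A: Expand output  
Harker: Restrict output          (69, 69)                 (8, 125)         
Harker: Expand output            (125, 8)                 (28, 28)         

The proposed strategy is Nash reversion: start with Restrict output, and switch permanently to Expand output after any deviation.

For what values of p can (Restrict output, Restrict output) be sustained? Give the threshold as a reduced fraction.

Expected cooperation value is 69 + p·69 + p²·69 + … = 69/(1−p); deviation gives 125 + p·28/(1−p).
69 ≥ 125(1−p) + 28p ⇒ 97p ≥ 56 ⇒ p ≥ 56/97.

56/97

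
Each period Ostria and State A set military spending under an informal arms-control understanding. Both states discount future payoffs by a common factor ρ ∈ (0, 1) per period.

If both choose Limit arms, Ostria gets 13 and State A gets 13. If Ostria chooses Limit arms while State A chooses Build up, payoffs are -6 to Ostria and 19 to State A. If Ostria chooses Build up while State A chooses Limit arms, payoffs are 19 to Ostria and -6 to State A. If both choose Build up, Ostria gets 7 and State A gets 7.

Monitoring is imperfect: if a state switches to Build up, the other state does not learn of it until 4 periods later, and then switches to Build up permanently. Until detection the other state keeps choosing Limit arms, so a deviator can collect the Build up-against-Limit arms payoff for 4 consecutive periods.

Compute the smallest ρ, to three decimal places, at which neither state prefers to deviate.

0.841

Deviating for the 4 undetected periods gains 19−13 = 6 per period over cooperation, then loses 13−7 = 6 per period forever once punishment starts.
Gain: 6(1 + ρ + … + ρ^3); loss: 6·ρ^4/(1−ρ).
No profitable deviation ⇔ 6(1−ρ^4) ≤ 6·ρ^4, i.e. ρ^4 ≥ 6/(6+6) = 1/2.
Hence ρ ≥ (1/2)^(1/4) ≈ 0.841.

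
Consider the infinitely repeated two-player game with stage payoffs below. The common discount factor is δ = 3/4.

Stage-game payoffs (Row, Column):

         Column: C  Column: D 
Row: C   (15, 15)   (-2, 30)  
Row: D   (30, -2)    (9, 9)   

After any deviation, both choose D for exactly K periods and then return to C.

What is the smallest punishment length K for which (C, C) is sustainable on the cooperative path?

7

IC: δ(1−δ^K)/(1−δ) ≥ (30−15)/(15−9) = 5/2.
With δ = 3/4: need 1 − δ^K ≥ 5/2·(1−3/4)/(3/4), i.e. δ^K ≤ 0.1667.
Since (3/4)^6 = 0.1780 and (3/4)^7 = 0.1335, the smallest such K is 7.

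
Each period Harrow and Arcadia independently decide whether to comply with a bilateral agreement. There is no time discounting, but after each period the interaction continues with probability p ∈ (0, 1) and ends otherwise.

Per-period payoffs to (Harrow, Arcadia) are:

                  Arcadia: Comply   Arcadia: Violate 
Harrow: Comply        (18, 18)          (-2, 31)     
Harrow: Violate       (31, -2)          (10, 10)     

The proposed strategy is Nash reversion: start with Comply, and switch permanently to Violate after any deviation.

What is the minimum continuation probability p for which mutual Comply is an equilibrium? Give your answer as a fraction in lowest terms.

13/21

Expected cooperation value is 18 + p·18 + p²·18 + … = 18/(1−p); deviation gives 31 + p·10/(1−p).
18 ≥ 31(1−p) + 10p ⇒ 21p ≥ 13 ⇒ p ≥ 13/21.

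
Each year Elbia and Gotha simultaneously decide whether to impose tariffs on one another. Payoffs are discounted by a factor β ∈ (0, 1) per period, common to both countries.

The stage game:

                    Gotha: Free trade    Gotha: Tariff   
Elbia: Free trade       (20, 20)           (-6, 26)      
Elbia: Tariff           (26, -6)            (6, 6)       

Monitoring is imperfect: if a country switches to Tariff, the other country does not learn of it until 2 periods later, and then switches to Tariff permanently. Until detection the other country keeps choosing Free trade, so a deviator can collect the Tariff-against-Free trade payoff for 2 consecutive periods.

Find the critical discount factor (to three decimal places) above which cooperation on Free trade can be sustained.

Deviating for the 2 undetected periods gains 26−20 = 6 per period over cooperation, then loses 20−6 = 14 per period forever once punishment starts.
Gain: 6(1 + β + … + β^1); loss: 14·β^2/(1−β).
No profitable deviation ⇔ 6(1−β^2) ≤ 14·β^2, i.e. β^2 ≥ 6/(6+14) = 3/10.
Hence β ≥ (3/10)^(1/2) ≈ 0.548.

0.548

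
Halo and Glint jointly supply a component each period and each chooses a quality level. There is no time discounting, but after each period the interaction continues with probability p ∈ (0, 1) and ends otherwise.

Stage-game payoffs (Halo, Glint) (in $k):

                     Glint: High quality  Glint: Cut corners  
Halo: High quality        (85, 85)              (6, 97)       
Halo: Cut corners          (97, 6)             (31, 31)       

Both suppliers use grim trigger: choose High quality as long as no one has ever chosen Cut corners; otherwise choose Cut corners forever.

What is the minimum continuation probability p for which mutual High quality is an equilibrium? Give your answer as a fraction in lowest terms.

Expected cooperation value is 85 + p·85 + p²·85 + … = 85/(1−p); deviation gives 97 + p·31/(1−p).
85 ≥ 97(1−p) + 31p ⇒ 66p ≥ 12 ⇒ p ≥ 12/66 = 2/11.

2/11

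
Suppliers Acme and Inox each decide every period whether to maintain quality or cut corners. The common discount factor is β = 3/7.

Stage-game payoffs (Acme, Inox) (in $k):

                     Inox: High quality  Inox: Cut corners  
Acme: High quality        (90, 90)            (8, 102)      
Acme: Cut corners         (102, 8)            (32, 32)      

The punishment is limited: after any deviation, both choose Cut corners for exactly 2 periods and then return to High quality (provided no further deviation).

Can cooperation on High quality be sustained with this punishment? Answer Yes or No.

A one-shot deviation gives 102 now, then 32 for 2 periods, then back to 90.
Gain from deviating: (102−90) today; loss: (90−32) in each of the next 2 periods.
No-deviation condition: (90−32)(β+…+β^2) ≥ 102−90, i.e. β+…+β^2 ≥ 6/29.
At β = 3/7: β+…+β^2 = 0.6122 ≥ 0.2069.
So cooperation is sustainable.

Yes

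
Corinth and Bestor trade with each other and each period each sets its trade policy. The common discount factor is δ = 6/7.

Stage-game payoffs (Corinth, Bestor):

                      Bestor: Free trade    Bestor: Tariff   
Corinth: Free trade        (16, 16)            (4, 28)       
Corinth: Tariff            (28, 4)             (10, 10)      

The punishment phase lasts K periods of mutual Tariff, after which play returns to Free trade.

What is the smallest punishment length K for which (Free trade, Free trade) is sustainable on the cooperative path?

IC: δ(1−δ^K)/(1−δ) ≥ (28−16)/(16−10) = 2.
With δ = 6/7: need 1 − δ^K ≥ 2·(1−6/7)/(6/7), i.e. δ^K ≤ 0.6667.
Since (6/7)^2 = 0.7347 and (6/7)^3 = 0.6297, the smallest such K is 3.

3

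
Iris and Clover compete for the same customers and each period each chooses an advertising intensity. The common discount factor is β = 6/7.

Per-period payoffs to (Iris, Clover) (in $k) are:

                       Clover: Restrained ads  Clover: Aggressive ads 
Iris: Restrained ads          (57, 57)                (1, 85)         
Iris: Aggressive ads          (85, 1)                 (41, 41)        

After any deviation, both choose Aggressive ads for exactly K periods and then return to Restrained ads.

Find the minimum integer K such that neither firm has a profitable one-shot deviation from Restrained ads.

3

IC: β(1−β^K)/(1−β) ≥ (85−57)/(57−41) = 7/4.
With β = 6/7: need 1 − β^K ≥ 7/4·(1−6/7)/(6/7), i.e. β^K ≤ 0.7083.
Since (6/7)^2 = 0.7347 and (6/7)^3 = 0.6297, the smallest such K is 3.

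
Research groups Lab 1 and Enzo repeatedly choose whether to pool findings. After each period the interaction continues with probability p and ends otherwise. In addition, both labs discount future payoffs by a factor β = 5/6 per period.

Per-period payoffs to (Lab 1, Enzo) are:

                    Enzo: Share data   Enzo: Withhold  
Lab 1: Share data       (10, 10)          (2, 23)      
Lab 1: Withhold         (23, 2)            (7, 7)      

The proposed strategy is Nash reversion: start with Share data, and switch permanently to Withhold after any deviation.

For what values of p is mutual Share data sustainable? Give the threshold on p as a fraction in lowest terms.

Expected continuation weight on next period's payoff is β·p = 5/6·p, which plays the role of the discount factor.
Cooperation requires 5/6·p ≥ (23−10)/(23−7) = 13/16, hence p ≥ 39/40.

39/40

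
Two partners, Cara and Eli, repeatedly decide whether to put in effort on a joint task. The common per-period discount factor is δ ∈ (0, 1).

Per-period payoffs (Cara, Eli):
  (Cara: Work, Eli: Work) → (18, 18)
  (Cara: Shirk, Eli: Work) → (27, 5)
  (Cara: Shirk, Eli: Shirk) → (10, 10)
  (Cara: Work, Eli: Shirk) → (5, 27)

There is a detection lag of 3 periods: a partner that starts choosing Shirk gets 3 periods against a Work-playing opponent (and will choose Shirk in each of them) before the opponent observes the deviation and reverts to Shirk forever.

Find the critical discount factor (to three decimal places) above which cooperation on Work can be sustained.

0.809

Deviating for the 3 undetected periods gains 27−18 = 9 per period over cooperation, then loses 18−10 = 8 per period forever once punishment starts.
Gain: 9(1 + δ + … + δ^2); loss: 8·δ^3/(1−δ).
No profitable deviation ⇔ 9(1−δ^3) ≤ 8·δ^3, i.e. δ^3 ≥ 9/(9+8) = 9/17.
Hence δ ≥ (9/17)^(1/3) ≈ 0.809.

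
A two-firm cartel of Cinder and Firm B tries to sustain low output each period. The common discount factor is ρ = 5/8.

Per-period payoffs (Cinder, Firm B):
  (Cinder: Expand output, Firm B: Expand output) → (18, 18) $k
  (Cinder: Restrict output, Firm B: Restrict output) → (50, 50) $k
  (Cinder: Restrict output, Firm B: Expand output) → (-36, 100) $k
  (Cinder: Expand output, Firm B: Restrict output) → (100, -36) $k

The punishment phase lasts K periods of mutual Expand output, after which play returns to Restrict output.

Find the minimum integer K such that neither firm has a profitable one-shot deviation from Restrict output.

6

IC: ρ(1−ρ^K)/(1−ρ) ≥ (100−50)/(50−18) = 25/16.
With ρ = 5/8: need 1 − ρ^K ≥ 25/16·(1−5/8)/(5/8), i.e. ρ^K ≤ 0.0625.
Since (5/8)^5 = 0.0954 and (5/8)^6 = 0.0596, the smallest such K is 6.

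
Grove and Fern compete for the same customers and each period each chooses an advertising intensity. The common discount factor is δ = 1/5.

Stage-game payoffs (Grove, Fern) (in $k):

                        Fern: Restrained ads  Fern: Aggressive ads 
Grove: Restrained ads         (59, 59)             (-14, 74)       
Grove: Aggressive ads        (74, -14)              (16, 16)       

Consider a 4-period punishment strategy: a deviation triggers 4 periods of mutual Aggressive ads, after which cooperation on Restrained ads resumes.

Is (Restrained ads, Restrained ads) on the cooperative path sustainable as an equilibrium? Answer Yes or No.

IC: δ+…+δ^4 ≥ (74−59)/(59−16) = 15/43.
At δ = 1/5: partial sum = 0.2496 < 0.3488. Cooperation not sustainable.

No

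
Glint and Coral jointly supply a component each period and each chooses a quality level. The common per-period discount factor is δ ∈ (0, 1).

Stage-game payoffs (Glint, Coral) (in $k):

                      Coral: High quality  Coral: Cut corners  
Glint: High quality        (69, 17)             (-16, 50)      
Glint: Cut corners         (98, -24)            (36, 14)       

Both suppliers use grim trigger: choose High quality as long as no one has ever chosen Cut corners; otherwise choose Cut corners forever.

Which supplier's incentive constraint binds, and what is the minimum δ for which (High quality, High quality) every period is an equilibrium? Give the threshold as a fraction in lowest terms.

Glint's threshold: (98−69)/(98−36) = 29/62.
Coral's threshold: (50−17)/(50−14) = 11/12.
29/62 < 11/12, so Coral binds and δ* = 11/12.

Coral; δ ≥ 11/12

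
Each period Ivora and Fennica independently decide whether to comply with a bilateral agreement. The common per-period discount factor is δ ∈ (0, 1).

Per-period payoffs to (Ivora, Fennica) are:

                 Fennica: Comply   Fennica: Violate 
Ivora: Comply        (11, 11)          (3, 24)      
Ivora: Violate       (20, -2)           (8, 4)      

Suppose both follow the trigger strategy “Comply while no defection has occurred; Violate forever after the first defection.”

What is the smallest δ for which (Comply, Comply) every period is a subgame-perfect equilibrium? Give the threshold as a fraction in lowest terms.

3/4

Ivora's threshold: (20−11)/(20−8) = 3/4.
Fennica's threshold: (24−11)/(24−4) = 13/20.
3/4 > 13/20, so Ivora binds and δ* = 3/4.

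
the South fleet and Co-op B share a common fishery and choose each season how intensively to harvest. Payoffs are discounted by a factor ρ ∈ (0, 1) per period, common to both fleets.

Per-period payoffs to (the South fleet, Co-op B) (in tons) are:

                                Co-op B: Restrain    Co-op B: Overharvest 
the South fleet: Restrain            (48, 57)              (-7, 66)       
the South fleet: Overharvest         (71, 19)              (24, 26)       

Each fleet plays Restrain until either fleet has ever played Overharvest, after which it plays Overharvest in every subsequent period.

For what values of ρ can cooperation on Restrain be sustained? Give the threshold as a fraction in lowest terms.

23/47

the South fleet: cooperation gives 48 each period; deviation gives 71 once then 24 forever.
  48/(1−ρ) ≥ 71 + 24ρ/(1−ρ) ⇒ ρ ≥ 23/47.
Co-op B: cooperation gives 57 each period; deviation gives 66 once then 26 forever.
  ρ ≥ 9/40.
Both must hold, so the binding constraint is the South fleet's: ρ ≥ 23/47.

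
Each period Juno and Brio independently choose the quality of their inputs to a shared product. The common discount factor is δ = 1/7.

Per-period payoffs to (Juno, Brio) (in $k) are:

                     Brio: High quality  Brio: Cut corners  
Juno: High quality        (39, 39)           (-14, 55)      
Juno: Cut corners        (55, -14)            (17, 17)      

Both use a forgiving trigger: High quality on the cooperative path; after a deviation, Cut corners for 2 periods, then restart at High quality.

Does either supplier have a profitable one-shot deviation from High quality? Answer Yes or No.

Yes

Comparing payoff streams over the 3 periods until play realigns: cooperate → 39(1+δ+…+δ^2); deviate → 55 + 17(δ+…+δ^2).
Cooperation is sustained iff (39−17)(δ+…+δ^2) ≥ 55−39.
δ+…+δ^2 = 1/7·(1−(1/7)^2)/(1−1/7) = 0.1633, and (55−39)/(39−17) = 0.7273.
0.1633 < 0.7273, so cooperation is not sustainable.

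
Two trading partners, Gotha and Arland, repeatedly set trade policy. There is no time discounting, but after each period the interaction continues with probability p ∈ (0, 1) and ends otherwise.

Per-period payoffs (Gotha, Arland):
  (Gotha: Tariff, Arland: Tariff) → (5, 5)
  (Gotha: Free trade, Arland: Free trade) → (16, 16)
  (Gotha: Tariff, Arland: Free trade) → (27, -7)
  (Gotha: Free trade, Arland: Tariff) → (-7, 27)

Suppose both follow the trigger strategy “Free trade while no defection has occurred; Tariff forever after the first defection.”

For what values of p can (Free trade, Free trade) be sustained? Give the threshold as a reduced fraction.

Expected cooperation value is 16 + p·16 + p²·16 + … = 16/(1−p); deviation gives 27 + p·5/(1−p).
16 ≥ 27(1−p) + 5p ⇒ 22p ≥ 11 ⇒ p ≥ 11/22 = 1/2.

1/2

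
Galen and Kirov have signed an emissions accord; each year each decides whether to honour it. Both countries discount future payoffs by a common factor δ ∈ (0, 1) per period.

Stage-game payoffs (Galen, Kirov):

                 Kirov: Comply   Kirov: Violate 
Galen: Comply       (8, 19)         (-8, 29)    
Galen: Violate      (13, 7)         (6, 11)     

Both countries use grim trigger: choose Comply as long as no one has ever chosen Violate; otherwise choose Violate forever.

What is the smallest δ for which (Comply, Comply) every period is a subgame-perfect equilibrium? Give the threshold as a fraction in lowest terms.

For Galen: deviation gain 13−8 = 5, per-period punishment loss 8−6 = 2. IC gives δ ≥ 5/7.
For Kirov: gain 10, loss 8 per period, so δ ≥ 10/18 = 5/9.
The tighter constraint is Galen's, so cooperation needs δ ≥ 5/7.

5/7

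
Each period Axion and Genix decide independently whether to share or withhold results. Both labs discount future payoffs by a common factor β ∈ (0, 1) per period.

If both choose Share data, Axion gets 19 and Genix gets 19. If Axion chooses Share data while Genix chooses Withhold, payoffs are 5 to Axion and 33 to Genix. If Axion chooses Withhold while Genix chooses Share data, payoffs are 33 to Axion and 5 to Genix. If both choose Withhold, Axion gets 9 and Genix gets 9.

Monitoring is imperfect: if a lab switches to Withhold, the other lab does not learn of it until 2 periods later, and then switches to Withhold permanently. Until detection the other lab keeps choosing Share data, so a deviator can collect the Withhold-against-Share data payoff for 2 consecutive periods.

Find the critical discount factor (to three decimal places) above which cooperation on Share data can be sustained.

A deviator earns 33 for 2 periods, then 9 forever; cooperating earns 19 forever. Multiplying the IC by (1−β):
19 ≥ 33(1−β^2) + 9β^2, so 24·β^2 ≥ 14 and β^2 ≥ 7/12.
β ≥ (7/12)^(1/2) ≈ 0.764.

0.764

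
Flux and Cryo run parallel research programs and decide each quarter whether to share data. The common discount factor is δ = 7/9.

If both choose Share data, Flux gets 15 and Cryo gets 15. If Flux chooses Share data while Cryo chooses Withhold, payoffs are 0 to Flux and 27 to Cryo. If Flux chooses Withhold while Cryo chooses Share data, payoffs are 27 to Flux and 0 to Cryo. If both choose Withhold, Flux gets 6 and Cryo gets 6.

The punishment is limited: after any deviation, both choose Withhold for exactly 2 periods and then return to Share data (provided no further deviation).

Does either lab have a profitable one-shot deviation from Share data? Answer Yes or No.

No

A one-shot deviation gives 27 now, then 6 for 2 periods, then back to 15.
Gain from deviating: (27−15) today; loss: (15−6) in each of the next 2 periods.
No-deviation condition: (15−6)(δ+…+δ^2) ≥ 27−15, i.e. δ+…+δ^2 ≥ 4/3.
At δ = 7/9: δ+…+δ^2 = 1.3827 ≥ 1.3333.
So cooperation is sustainable.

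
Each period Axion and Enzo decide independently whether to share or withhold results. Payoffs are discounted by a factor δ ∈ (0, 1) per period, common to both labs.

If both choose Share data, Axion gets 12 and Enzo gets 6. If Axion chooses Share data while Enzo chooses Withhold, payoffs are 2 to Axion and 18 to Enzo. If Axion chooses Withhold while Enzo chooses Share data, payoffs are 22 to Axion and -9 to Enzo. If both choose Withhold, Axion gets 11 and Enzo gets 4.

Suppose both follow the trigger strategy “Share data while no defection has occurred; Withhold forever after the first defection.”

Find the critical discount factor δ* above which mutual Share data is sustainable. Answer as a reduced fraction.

Axion: cooperation gives 12 each period; deviation gives 22 once then 11 forever.
  12/(1−δ) ≥ 22 + 11δ/(1−δ) ⇒ δ ≥ 10/11.
Enzo: cooperation gives 6 each period; deviation gives 18 once then 4 forever.
  δ ≥ 12/14 = 6/7.
Both must hold, so the binding constraint is Axion's: δ ≥ 10/11.

10/11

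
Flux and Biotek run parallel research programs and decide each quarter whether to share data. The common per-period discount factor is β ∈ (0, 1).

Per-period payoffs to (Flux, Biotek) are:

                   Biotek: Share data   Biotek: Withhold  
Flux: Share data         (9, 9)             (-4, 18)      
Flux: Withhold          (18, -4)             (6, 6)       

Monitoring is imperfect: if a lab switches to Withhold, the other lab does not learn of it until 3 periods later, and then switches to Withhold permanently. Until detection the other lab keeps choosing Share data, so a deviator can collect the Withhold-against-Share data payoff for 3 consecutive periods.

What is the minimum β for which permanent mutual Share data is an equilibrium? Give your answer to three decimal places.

The best deviation is to choose Withhold for all 3 undetected periods, earning 18 each, then 6 forever once detected.
Deviation value: 18(1−β^3)/(1−β) + 6β^3/(1−β); cooperation value: 9/(1−β).
IC: 9 ≥ 18(1−β^3) + 6β^3 = 18 − 12β^3.
So β^3 ≥ 9/12 = 3/4, giving β ≥ (3/4)^(1/3) ≈ 0.909.

0.909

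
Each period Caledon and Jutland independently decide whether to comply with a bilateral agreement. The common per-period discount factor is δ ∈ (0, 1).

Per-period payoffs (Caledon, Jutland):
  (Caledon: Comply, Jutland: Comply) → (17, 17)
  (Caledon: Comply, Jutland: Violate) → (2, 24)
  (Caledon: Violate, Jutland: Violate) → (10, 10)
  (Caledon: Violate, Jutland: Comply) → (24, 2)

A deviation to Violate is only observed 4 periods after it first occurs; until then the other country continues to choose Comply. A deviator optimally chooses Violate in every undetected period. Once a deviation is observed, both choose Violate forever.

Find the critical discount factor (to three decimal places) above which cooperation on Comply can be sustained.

The best deviation is to choose Violate for all 4 undetected periods, earning 24 each, then 10 forever once detected.
Deviation value: 24(1−δ^4)/(1−δ) + 10δ^4/(1−δ); cooperation value: 17/(1−δ).
IC: 17 ≥ 24(1−δ^4) + 10δ^4 = 24 − 14δ^4.
So δ^4 ≥ 7/14 = 1/2, giving δ ≥ (1/2)^(1/4) ≈ 0.841.

0.841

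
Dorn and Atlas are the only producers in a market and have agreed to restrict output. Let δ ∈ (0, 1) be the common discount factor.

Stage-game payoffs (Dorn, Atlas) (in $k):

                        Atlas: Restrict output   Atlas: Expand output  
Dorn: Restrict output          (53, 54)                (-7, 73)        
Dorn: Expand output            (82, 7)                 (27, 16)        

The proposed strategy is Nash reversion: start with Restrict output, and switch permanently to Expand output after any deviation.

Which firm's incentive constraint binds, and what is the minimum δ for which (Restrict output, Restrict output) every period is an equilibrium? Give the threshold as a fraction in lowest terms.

Dorn: cooperation gives 53 each period; deviation gives 82 once then 27 forever.
  53/(1−δ) ≥ 82 + 27δ/(1−δ) ⇒ δ ≥ 29/55.
Atlas: cooperation gives 54 each period; deviation gives 73 once then 16 forever.
  δ ≥ 19/57 = 1/3.
Both must hold, so the binding constraint is Dorn's: δ ≥ 29/55.

Dorn; δ ≥ 29/55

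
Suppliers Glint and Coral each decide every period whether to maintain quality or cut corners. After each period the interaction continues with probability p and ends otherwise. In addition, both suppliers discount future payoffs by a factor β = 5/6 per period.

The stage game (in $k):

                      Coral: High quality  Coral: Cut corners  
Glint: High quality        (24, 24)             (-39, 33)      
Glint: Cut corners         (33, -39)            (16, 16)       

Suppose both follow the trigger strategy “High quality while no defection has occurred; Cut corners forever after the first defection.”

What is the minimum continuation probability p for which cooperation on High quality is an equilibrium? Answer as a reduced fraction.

With continuation probability p and discount β, the effective per-period discount factor is βp.
Grim-trigger IC: βp ≥ (33−24)/(33−16) = 9/17.
So p ≥ (9/17)/(5/6) = 54/85.

54/85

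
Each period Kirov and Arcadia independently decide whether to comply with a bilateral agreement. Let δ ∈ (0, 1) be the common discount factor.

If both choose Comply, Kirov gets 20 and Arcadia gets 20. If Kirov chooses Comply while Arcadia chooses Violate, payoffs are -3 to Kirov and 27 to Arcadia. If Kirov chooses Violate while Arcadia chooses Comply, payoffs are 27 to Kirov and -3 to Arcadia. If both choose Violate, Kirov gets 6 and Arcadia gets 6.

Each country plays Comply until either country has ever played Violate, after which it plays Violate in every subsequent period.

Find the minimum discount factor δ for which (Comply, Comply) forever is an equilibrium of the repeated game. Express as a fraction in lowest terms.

Under grim trigger the critical discount factor is (T−C)/(T−P) with T = 27, C = 20, P = 6.
δ* = (27−20)/(27−6) = 7/21 = 1/3.

1/3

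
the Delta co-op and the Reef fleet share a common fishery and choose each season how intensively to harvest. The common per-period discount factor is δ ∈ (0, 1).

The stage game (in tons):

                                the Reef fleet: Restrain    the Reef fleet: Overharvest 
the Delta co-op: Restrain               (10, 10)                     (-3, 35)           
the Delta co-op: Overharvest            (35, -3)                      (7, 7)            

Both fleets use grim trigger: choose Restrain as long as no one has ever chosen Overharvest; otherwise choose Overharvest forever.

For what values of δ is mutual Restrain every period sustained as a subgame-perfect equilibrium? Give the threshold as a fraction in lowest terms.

25/28

10/(1−δ) ≥ 35 + 7δ/(1−δ)
10 ≥ 35 − 28δ
δ ≥ 25/28.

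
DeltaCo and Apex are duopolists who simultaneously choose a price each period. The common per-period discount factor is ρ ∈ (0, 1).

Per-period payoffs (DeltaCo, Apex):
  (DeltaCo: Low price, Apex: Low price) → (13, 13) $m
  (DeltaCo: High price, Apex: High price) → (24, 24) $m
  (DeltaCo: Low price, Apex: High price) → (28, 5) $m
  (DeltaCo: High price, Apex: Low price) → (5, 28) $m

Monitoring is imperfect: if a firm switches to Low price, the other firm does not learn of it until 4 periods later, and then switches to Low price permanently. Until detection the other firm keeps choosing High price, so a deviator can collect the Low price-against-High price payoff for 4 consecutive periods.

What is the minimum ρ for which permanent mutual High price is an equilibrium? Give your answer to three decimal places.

The best deviation is to choose Low price for all 4 undetected periods, earning 28 each, then 13 forever once detected.
Deviation value: 28(1−ρ^4)/(1−ρ) + 13ρ^4/(1−ρ); cooperation value: 24/(1−ρ).
IC: 24 ≥ 28(1−ρ^4) + 13ρ^4 = 28 − 15ρ^4.
So ρ^4 ≥ 4/15, giving ρ ≥ (4/15)^(1/4) ≈ 0.719.

0.719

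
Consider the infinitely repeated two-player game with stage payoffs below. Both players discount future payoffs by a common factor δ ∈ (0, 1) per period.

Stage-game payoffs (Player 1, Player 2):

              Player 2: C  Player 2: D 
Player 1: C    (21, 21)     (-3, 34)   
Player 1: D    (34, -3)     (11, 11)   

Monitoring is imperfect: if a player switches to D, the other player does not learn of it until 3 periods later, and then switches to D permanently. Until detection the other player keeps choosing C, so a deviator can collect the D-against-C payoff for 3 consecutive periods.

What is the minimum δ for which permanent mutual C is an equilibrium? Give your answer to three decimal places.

0.827

The best deviation is to choose D for all 3 undetected periods, earning 34 each, then 11 forever once detected.
Deviation value: 34(1−δ^3)/(1−δ) + 11δ^3/(1−δ); cooperation value: 21/(1−δ).
IC: 21 ≥ 34(1−δ^3) + 11δ^3 = 34 − 23δ^3.
So δ^3 ≥ 13/23, giving δ ≥ (13/23)^(1/3) ≈ 0.827.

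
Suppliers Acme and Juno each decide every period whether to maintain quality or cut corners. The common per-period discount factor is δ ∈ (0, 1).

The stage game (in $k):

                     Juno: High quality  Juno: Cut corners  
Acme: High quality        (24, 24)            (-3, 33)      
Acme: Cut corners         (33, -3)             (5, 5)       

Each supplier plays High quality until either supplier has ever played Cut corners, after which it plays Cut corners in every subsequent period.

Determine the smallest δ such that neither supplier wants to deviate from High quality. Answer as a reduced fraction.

9/28

Under grim trigger the critical discount factor is (T−C)/(T−P) with T = 33, C = 24, P = 5.
δ* = (33−24)/(33−5) = 9/28.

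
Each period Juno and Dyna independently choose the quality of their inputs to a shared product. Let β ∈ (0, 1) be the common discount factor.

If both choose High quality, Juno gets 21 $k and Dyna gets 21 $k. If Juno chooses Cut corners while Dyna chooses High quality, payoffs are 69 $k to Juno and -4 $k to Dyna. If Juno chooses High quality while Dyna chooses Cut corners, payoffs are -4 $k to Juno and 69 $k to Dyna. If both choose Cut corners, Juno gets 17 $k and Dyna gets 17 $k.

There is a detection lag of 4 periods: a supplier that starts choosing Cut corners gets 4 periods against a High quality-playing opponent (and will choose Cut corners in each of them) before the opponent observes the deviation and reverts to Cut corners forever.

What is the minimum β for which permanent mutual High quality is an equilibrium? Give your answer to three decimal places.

The best deviation is to choose Cut corners for all 4 undetected periods, earning 69 each, then 17 forever once detected.
Deviation value: 69(1−β^4)/(1−β) + 17β^4/(1−β); cooperation value: 21/(1−β).
IC: 21 ≥ 69(1−β^4) + 17β^4 = 69 − 52β^4.
So β^4 ≥ 48/52 = 12/13, giving β ≥ (12/13)^(1/4) ≈ 0.980.

0.980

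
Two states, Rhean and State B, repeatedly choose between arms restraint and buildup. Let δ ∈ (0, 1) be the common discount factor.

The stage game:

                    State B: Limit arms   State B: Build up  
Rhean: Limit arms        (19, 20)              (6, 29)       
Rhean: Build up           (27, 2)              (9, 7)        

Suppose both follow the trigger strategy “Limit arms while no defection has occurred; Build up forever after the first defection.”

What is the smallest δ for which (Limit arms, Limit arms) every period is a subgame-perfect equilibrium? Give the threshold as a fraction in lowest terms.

Rhean's threshold: (27−19)/(27−9) = 4/9.
State B's threshold: (29−20)/(29−7) = 9/22.
4/9 > 9/22, so Rhean binds and δ* = 4/9.

4/9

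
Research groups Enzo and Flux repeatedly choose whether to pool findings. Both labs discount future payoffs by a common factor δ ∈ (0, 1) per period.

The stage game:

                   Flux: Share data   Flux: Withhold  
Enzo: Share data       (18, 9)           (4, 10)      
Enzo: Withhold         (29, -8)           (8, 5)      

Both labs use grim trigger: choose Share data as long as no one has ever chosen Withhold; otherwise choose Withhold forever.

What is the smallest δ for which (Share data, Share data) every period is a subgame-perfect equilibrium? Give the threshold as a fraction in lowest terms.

11/21

For Enzo: deviation gain 29−18 = 11, per-period punishment loss 18−8 = 10. IC gives δ ≥ 11/21.
For Flux: gain 1, loss 4 per period, so δ ≥ 1/5.
The tighter constraint is Enzo's, so cooperation needs δ ≥ 11/21.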